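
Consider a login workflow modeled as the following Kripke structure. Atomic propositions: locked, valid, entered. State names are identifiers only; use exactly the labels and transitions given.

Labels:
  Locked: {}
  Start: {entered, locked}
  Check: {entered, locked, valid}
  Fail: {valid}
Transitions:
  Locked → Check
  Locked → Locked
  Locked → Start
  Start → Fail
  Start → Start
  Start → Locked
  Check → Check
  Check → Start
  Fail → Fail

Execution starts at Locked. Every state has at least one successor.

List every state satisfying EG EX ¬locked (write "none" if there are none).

{Locked, Start, Fail}

States satisfying EX ¬locked: {Locked, Start, Fail}.
States satisfying EG EX ¬locked: {Locked, Start, Fail}.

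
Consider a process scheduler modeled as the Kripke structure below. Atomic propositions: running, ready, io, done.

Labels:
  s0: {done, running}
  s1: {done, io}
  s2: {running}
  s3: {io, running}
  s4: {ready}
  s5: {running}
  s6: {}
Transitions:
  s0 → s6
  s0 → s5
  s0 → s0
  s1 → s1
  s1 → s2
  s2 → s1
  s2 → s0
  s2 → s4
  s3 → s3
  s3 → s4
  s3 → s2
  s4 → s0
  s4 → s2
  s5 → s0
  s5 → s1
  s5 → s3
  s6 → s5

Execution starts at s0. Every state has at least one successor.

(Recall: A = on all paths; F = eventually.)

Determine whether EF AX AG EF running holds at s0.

States satisfying AX AG EF running: {s0, s1, s2, s3, s4, s5, s6}.
States satisfying EF AX AG EF running: {s0, s1, s2, s3, s4, s5, s6}.
Some path from s0 reaches a state where AX AG EF running holds.
s0 ∈ Sat(EF AX AG EF running).

Holds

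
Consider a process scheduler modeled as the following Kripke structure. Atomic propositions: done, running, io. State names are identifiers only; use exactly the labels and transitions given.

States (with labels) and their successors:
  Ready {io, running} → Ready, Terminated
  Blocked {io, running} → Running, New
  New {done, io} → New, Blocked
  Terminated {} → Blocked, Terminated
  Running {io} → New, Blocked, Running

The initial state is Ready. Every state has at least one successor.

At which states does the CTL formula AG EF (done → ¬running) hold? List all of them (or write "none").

{Ready, Blocked, New, Terminated, Running}

States satisfying EF (done → ¬running): {Ready, Blocked, New, Terminated, Running}.
States satisfying AG EF (done → ¬running): {Ready, Blocked, New, Terminated, Running}.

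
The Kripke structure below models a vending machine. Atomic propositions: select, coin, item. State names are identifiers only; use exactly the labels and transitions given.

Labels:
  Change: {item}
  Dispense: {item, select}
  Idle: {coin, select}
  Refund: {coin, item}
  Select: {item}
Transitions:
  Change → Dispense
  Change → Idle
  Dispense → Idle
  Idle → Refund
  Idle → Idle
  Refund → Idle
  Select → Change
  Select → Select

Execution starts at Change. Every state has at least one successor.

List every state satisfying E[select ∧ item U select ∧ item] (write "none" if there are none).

{Dispense}

States satisfying select ∧ item: {Dispense}.
States satisfying E[select ∧ item U select ∧ item]: {Dispense}.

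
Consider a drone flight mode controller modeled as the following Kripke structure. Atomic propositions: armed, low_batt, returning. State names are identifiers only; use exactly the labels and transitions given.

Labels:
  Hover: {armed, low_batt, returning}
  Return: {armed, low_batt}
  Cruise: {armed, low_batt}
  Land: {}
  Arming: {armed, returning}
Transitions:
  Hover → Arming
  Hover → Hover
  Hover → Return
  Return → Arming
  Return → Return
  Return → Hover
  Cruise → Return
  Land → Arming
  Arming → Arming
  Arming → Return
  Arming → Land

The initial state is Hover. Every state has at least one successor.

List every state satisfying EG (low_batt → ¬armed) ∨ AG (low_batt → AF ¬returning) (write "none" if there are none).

States satisfying low_batt → ¬armed: {Land, Arming}.
States satisfying EG (low_batt → ¬armed): {Land, Arming}.
States satisfying low_batt → AF ¬returning: {Return, Cruise, Land, Arming}.
States satisfying AG (low_batt → AF ¬returning): ∅.
States satisfying EG (low_batt → ¬armed) ∨ AG (low_batt → AF ¬returning): {Land, Arming}.

{Land, Arming}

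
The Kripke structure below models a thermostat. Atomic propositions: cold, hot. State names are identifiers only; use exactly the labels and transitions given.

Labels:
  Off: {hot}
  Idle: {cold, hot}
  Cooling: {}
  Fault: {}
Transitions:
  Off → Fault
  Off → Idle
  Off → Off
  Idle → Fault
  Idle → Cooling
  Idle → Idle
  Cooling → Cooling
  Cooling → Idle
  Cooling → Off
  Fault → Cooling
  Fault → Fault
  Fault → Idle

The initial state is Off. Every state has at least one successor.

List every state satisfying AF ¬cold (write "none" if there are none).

{Off, Cooling, Fault}

States satisfying ¬cold: {Off, Cooling, Fault}.
States satisfying AF ¬cold: {Off, Cooling, Fault}.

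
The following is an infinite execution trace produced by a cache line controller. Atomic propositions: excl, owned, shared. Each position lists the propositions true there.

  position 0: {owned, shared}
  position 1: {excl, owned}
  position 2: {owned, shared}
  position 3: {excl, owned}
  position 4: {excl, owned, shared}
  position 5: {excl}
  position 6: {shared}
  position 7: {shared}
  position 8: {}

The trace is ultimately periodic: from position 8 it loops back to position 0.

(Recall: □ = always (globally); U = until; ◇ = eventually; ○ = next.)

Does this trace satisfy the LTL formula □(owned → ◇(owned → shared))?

owned → ◇(owned → shared) holds at every position 0..8, and those are all positions ever visited, so □(owned → ◇(owned → shared)) holds.
Positions where owned holds: 0, 1, 2, 3, 4.
Check ◇(owned → shared) at each: 0→ok, 1→ok, 2→ok, 3→ok, 4→ok.

Holds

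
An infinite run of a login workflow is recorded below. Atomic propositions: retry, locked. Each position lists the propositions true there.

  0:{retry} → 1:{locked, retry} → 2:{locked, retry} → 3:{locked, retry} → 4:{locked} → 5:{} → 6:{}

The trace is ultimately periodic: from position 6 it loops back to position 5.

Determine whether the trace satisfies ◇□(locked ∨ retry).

Does not hold

□(locked ∨ retry) is false at every position 0..6, so it never becomes true and ◇□(locked ∨ retry) fails.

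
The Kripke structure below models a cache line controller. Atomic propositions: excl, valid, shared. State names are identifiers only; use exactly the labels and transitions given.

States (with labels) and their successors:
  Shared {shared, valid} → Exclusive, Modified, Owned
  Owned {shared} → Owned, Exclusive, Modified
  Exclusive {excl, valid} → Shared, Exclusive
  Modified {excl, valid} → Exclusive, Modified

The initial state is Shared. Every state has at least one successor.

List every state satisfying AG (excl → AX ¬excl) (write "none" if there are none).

none

States satisfying excl → AX ¬excl: {Shared, Owned}.
States satisfying AG (excl → AX ¬excl): ∅.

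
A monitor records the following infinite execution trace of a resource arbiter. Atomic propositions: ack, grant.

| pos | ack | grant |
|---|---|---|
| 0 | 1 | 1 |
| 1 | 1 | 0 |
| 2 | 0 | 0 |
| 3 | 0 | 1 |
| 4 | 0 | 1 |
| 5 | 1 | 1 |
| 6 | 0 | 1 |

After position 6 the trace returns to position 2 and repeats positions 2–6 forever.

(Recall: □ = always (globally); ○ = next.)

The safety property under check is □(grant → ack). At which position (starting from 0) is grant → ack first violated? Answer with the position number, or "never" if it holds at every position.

3

Check grant → ack at each position in order: 0 ✓, 1 ✓, 2 ✓.
At position 3 the labels are {grant}, so grant → ack is false there. This is the first violation.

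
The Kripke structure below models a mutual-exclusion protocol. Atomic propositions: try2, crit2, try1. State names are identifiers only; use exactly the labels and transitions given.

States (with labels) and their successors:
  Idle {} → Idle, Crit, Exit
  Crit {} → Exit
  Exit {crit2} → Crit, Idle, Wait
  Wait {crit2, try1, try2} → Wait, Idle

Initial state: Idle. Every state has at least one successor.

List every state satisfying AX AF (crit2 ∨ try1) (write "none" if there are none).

{Crit}

States satisfying AF (crit2 ∨ try1): {Crit, Exit, Wait}.
States satisfying AX AF (crit2 ∨ try1): {Crit}.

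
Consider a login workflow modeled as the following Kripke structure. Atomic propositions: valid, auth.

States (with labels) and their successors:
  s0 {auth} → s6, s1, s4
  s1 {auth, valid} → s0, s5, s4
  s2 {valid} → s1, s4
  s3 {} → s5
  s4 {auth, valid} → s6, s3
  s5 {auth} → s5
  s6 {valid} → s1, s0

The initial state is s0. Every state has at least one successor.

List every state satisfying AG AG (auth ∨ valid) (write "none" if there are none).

States satisfying AG (auth ∨ valid): {s5}.
States satisfying AG AG (auth ∨ valid): {s5}.

{s5}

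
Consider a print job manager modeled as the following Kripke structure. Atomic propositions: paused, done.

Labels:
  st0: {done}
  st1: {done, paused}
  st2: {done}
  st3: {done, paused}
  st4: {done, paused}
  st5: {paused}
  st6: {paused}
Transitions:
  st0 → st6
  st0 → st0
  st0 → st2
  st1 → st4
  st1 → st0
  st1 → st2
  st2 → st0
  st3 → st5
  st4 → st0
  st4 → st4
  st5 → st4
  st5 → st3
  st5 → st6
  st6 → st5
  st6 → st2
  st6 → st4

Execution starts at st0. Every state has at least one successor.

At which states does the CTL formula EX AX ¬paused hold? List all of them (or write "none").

{st0, st1, st6}

States satisfying AX ¬paused: {st2}.
States satisfying EX AX ¬paused: {st0, st1, st6}.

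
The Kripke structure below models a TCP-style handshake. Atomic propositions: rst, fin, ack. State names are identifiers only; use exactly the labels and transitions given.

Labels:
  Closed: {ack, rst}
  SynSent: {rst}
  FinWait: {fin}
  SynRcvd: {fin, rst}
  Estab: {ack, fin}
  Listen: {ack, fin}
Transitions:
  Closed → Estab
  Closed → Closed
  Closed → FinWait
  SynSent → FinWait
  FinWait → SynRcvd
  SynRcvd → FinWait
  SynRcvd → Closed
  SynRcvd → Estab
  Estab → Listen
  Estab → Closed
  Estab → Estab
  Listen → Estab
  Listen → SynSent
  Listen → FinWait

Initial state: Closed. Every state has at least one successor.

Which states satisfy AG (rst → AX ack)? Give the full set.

States satisfying rst → AX ack: {FinWait, Estab, Listen}.
States satisfying AG (rst → AX ack): ∅.

none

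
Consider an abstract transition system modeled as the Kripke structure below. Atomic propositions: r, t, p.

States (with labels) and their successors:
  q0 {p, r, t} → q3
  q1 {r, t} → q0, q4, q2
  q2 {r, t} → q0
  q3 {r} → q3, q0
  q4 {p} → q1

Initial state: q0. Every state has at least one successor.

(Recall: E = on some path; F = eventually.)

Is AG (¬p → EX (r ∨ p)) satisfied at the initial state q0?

States satisfying ¬p → EX (r ∨ p): {q0, q1, q2, q3, q4}.
States satisfying AG (¬p → EX (r ∨ p)): {q0, q1, q2, q3, q4}.
Every state reachable from q0 satisfies ¬p → EX (r ∨ p).
q0 ∈ Sat(AG (¬p → EX (r ∨ p))).

Holds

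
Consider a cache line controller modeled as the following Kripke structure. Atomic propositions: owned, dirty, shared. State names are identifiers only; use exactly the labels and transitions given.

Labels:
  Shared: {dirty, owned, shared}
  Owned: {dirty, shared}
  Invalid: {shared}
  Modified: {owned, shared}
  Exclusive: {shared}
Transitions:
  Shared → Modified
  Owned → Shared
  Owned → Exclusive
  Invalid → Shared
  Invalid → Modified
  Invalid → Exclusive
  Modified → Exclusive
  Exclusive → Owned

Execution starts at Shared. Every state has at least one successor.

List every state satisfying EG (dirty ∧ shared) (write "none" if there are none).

States satisfying dirty ∧ shared: {Shared, Owned}.
States satisfying EG (dirty ∧ shared): ∅.

none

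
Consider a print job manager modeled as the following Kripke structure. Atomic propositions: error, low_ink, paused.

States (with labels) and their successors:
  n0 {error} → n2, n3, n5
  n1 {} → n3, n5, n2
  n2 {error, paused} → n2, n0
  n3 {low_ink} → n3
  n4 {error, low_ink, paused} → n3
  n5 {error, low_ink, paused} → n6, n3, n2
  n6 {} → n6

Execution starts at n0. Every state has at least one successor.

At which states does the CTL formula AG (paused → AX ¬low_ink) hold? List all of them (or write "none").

{n3, n6}

States satisfying paused → AX ¬low_ink: {n0, n1, n2, n3, n6}.
States satisfying AG (paused → AX ¬low_ink): {n3, n6}.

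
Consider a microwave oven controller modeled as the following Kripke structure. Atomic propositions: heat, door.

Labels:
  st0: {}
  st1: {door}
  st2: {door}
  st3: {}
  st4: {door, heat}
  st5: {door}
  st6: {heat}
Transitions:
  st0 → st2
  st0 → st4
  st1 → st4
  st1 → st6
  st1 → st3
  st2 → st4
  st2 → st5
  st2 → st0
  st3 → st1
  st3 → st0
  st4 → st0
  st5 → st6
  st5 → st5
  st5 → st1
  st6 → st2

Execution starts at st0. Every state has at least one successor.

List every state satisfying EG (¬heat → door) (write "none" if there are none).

{st1, st2, st5, st6}

States satisfying ¬heat → door: {st1, st2, st4, st5, st6}.
States satisfying EG (¬heat → door): {st1, st2, st5, st6}.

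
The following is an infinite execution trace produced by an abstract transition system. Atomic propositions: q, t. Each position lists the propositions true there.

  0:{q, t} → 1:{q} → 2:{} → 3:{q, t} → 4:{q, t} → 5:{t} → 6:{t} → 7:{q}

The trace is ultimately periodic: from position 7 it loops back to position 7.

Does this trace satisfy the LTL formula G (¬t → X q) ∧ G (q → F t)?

Violated

¬t → X q must hold at every position from 0 onward. It fails at position 1, so G (¬t → X q) is false.
Positions where ¬t holds: 1, 2, 7.
Check X q at each: 1→fails, 2→ok, 7→ok.
q → F t must hold at every position from 0 onward. It fails at position 7, so G (q → F t) is false.
Positions where q holds: 0, 1, 3, 4, 7.
Check F t at each: 0→ok, 1→ok, 3→ok, 4→ok, 7→fails.
At position 0: G (¬t → X q) is false; G (q → F t) is false; so G (¬t → X q) ∧ G (q → F t) is false.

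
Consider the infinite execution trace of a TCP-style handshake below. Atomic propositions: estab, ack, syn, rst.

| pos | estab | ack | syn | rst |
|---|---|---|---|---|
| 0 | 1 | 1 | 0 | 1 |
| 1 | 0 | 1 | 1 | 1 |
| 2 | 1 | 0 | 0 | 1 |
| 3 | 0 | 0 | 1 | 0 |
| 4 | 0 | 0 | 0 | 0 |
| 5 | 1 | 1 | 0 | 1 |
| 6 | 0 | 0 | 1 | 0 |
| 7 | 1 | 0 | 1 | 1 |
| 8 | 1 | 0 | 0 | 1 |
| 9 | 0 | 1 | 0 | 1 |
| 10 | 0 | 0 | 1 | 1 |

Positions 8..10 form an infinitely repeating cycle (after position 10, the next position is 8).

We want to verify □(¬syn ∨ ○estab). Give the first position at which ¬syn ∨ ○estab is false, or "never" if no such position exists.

3

Check ¬syn ∨ ○estab at each position in order: 0 ✓, 1 ✓, 2 ✓.
At position 3 the labels are {syn} and the next position 4 has {}, so ¬syn ∨ ○estab is false there. This is the first violation.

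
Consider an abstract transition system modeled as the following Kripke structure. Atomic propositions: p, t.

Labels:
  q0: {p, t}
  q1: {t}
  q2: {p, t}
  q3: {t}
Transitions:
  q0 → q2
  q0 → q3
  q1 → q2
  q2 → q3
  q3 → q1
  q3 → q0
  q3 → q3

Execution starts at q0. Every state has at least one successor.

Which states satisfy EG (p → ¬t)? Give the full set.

States satisfying p → ¬t: {q1, q3}.
States satisfying EG (p → ¬t): {q3}.

{q3}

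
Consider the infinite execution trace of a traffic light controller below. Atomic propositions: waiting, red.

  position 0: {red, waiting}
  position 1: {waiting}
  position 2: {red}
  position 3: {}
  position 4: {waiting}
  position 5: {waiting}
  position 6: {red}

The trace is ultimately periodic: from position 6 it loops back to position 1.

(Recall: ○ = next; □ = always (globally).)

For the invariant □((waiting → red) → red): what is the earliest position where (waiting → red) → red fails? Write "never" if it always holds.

Check (waiting → red) → red at each position in order: 0 ✓, 1 ✓, 2 ✓.
At position 3 the labels are {}, so (waiting → red) → red is false there. This is the first violation.

3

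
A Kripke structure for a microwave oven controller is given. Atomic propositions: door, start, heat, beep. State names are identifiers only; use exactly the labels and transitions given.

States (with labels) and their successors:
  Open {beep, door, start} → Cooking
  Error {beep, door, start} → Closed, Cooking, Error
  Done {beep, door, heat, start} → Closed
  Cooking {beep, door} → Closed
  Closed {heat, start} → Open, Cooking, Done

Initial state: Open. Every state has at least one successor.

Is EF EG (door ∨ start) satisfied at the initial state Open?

States satisfying EG (door ∨ start): {Open, Error, Done, Cooking, Closed}.
States satisfying EF EG (door ∨ start): {Open, Error, Done, Cooking, Closed}.
Some path from Open reaches a state where EG (door ∨ start) holds.
Open ∈ Sat(EF EG (door ∨ start)).

Satisfied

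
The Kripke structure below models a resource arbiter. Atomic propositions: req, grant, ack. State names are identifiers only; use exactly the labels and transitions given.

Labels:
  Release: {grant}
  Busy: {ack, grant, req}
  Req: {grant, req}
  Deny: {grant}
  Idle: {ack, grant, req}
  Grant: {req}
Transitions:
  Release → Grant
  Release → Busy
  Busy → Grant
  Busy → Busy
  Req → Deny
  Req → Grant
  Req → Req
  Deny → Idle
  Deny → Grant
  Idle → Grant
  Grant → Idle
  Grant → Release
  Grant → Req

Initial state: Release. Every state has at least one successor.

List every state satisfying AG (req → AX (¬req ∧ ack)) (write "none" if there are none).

States satisfying req → AX (¬req ∧ ack): {Release, Deny}.
States satisfying AG (req → AX (¬req ∧ ack)): ∅.

none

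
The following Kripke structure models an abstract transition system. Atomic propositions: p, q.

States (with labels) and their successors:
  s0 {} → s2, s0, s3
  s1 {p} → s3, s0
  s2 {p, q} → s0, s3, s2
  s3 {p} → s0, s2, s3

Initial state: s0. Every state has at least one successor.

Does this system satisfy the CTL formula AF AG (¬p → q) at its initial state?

Violated

States satisfying AG (¬p → q): ∅.
States satisfying AF AG (¬p → q): ∅.
There is a path from s0 along which AG (¬p → q) never holds.
s0 ∉ Sat(AF AG (¬p → q)).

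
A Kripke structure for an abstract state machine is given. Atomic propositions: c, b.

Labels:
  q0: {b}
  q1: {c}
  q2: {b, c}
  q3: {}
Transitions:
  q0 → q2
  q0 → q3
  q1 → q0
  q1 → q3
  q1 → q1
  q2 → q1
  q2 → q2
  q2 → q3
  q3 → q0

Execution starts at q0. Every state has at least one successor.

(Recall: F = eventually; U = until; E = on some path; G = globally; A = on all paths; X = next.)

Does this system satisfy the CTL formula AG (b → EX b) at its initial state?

States satisfying b → EX b: {q0, q1, q2, q3}.
States satisfying AG (b → EX b): {q0, q1, q2, q3}.
Every state reachable from q0 satisfies b → EX b.
q0 ∈ Sat(AG (b → EX b)).

Yes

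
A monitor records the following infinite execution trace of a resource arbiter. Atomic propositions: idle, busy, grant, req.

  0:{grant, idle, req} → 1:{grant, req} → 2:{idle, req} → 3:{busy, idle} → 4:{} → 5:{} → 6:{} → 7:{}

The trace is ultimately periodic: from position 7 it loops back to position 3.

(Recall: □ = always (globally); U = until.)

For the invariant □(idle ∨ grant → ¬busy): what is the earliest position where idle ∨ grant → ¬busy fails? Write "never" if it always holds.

Check idle ∨ grant → ¬busy at each position in order: 0 ✓, 1 ✓, 2 ✓.
At position 3 the labels are {busy, idle}, so idle ∨ grant → ¬busy is false there. This is the first violation.

3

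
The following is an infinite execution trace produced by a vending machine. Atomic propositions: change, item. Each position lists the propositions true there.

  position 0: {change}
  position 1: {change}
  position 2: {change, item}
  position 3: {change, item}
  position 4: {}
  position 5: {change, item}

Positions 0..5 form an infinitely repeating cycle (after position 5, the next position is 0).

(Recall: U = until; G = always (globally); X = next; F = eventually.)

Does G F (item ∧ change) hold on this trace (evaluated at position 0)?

F (item ∧ change) holds at every position 0..5, and those are all positions ever visited, so G F (item ∧ change) holds.

Yes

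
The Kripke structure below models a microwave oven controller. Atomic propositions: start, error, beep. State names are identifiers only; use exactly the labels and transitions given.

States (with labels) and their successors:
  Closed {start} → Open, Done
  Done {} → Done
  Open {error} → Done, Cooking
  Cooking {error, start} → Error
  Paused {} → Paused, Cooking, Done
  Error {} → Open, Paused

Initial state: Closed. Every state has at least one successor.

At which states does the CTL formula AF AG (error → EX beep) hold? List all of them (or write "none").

{Done}

States satisfying AG (error → EX beep): {Done}.
States satisfying AF AG (error → EX beep): {Done}.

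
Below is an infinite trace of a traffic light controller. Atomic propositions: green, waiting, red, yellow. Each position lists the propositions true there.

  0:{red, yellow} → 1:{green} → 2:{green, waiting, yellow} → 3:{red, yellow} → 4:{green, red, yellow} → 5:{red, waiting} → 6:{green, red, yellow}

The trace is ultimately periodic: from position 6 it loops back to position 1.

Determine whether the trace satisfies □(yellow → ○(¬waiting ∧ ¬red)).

No

yellow → ○(¬waiting ∧ ¬red) must hold at every position from 0 onward. It fails at position 2, so □(yellow → ○(¬waiting ∧ ¬red)) is false.
Positions where yellow holds: 0, 2, 3, 4, 6.
Check ○(¬waiting ∧ ¬red) at each: 0→ok, 2→fails, 3→fails, 4→fails, 6→ok.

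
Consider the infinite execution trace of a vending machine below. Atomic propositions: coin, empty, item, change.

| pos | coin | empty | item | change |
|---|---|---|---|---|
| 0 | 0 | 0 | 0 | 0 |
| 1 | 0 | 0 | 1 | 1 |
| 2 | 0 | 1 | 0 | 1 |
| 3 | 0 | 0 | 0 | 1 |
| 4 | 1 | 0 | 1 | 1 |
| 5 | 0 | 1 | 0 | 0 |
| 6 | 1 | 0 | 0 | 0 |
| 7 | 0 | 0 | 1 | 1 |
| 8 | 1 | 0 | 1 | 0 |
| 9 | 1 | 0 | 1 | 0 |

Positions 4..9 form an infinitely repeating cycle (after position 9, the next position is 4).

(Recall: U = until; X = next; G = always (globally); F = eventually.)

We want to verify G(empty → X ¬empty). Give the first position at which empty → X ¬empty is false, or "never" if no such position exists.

empty → X ¬empty holds at every position 0..9, and those are all the positions the trace ever visits, so the invariant G(empty → X ¬empty) is never violated.

never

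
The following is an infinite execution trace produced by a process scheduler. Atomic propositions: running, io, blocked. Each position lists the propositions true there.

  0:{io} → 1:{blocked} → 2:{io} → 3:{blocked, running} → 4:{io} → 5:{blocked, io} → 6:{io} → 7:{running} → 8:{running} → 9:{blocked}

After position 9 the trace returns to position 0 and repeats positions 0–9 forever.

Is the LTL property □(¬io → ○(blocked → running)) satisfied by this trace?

¬io → ○(blocked → running) must hold at every position from 0 onward. It fails at position 8, so □(¬io → ○(blocked → running)) is false.
Positions where ¬io holds: 1, 3, 7, 8, 9.
Check ○(blocked → running) at each: 1→ok, 3→ok, 7→ok, 8→fails, 9→ok.

Does not hold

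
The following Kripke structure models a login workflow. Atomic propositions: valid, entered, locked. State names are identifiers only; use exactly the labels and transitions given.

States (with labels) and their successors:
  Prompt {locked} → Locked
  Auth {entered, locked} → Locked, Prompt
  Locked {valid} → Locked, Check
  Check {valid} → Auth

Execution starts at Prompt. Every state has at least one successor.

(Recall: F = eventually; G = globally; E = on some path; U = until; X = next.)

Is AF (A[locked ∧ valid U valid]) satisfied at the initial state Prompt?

Yes

States satisfying A[locked ∧ valid U valid]: {Locked, Check}.
States satisfying AF (A[locked ∧ valid U valid]): {Prompt, Auth, Locked, Check}.
Prompt ∈ Sat(AF (A[locked ∧ valid U valid])).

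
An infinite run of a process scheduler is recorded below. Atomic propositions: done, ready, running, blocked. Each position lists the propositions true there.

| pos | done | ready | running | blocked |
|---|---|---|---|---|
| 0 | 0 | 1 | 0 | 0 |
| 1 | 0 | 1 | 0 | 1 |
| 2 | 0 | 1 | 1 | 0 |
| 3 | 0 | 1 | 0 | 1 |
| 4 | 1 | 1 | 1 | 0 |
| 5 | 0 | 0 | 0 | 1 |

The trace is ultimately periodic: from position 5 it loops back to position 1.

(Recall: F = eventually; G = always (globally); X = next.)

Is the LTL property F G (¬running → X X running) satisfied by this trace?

No

G (¬running → X X running) is false at every position 0..5, so it never becomes true and F G (¬running → X X running) fails.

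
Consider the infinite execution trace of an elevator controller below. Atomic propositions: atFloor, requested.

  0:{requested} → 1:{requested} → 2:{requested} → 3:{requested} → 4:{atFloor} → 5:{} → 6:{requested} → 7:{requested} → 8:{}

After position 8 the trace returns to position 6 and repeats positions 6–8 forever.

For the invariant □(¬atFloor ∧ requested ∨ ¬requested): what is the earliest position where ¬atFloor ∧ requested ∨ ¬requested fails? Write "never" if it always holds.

¬atFloor ∧ requested ∨ ¬requested holds at every position 0..8, and those are all the positions the trace ever visits, so the invariant □(¬atFloor ∧ requested ∨ ¬requested) is never violated.

never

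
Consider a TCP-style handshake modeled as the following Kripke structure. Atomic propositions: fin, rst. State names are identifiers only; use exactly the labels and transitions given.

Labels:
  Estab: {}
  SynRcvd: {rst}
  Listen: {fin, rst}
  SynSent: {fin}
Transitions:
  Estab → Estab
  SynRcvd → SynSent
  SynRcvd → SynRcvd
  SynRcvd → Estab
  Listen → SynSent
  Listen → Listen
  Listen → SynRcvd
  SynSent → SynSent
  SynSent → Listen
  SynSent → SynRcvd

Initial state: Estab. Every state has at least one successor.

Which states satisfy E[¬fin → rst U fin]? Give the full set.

{SynRcvd, Listen, SynSent}

States satisfying ¬fin → rst: {SynRcvd, Listen, SynSent}.
States satisfying fin: {Listen, SynSent}.
States satisfying E[¬fin → rst U fin]: {SynRcvd, Listen, SynSent}.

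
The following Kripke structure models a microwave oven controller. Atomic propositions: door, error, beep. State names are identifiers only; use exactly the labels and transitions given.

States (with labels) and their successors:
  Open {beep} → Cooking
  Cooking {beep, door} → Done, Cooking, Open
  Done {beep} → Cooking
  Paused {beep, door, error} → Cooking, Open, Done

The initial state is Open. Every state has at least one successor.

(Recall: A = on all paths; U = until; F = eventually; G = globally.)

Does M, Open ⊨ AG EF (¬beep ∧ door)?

Violated

States satisfying EF (¬beep ∧ door): ∅.
States satisfying AG EF (¬beep ∧ door): ∅.
Cooking is reachable from Open and violates EF (¬beep ∧ door), so AG fails at Open.
Open ∉ Sat(AG EF (¬beep ∧ door)).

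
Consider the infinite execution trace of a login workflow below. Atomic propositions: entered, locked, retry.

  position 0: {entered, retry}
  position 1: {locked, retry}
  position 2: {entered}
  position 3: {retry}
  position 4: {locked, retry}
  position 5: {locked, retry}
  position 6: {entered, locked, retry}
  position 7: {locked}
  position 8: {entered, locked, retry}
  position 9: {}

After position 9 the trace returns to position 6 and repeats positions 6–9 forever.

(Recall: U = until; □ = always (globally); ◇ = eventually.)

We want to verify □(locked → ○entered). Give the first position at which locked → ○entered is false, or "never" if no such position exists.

4

Check locked → ○entered at each position in order: 0 ✓, 1 ✓, 2 ✓, 3 ✓.
At position 4 the labels are {locked, retry} and the next position 5 has {locked, retry}, so locked → ○entered is false there. This is the first violation.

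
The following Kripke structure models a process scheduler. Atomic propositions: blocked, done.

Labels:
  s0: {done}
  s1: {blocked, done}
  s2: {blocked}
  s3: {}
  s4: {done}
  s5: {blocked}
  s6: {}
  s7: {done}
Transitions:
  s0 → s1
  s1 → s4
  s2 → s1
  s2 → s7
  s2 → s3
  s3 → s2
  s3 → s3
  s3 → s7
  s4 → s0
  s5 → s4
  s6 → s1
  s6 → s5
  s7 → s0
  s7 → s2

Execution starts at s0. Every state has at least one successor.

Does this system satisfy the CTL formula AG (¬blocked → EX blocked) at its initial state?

States satisfying ¬blocked → EX blocked: {s0, s1, s2, s3, s5, s6, s7}.
States satisfying AG (¬blocked → EX blocked): ∅.
s4 is reachable from s0 and violates ¬blocked → EX blocked, so AG fails at s0.
s0 ∉ Sat(AG (¬blocked → EX blocked)).

Does not hold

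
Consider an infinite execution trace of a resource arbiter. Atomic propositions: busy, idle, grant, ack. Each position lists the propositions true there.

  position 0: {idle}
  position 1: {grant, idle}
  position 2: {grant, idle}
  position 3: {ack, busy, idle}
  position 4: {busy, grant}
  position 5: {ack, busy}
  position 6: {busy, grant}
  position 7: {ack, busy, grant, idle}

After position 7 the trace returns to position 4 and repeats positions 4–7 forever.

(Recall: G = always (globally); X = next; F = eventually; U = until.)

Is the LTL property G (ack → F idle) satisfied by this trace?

Satisfied

ack → F idle holds at every position 0..7, and those are all positions ever visited, so G (ack → F idle) holds.
Positions where ack holds: 3, 5, 7.
Check F idle at each: 3→ok, 5→ok, 7→ok.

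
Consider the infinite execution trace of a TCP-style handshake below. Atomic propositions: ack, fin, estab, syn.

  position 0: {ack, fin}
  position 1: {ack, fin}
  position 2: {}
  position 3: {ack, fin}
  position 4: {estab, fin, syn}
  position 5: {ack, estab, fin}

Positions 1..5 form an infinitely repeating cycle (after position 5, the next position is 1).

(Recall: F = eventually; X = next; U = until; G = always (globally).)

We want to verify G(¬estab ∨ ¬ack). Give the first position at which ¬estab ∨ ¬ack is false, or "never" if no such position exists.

Check ¬estab ∨ ¬ack at each position in order: 0 ✓, 1 ✓, 2 ✓, 3 ✓, 4 ✓.
At position 5 the labels are {ack, estab, fin}, so ¬estab ∨ ¬ack is false there. This is the first violation.

5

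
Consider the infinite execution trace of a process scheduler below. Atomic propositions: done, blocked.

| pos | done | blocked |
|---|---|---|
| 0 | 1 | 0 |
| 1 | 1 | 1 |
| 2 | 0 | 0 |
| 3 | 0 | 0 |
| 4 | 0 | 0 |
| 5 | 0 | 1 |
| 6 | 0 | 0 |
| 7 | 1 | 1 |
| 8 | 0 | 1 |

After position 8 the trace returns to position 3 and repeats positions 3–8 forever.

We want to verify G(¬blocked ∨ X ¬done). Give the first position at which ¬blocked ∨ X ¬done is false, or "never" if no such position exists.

¬blocked ∨ X ¬done holds at every position 0..8, and those are all the positions the trace ever visits, so the invariant G(¬blocked ∨ X ¬done) is never violated.

never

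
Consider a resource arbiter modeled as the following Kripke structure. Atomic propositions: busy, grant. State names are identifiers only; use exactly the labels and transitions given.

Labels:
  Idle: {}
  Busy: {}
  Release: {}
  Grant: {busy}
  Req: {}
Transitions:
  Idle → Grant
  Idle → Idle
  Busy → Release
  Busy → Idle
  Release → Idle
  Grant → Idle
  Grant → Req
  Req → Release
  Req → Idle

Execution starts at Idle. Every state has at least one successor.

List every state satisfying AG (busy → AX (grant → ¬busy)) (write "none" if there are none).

{Idle, Busy, Release, Grant, Req}

States satisfying busy → AX (grant → ¬busy): {Idle, Busy, Release, Grant, Req}.
States satisfying AG (busy → AX (grant → ¬busy)): {Idle, Busy, Release, Grant, Req}.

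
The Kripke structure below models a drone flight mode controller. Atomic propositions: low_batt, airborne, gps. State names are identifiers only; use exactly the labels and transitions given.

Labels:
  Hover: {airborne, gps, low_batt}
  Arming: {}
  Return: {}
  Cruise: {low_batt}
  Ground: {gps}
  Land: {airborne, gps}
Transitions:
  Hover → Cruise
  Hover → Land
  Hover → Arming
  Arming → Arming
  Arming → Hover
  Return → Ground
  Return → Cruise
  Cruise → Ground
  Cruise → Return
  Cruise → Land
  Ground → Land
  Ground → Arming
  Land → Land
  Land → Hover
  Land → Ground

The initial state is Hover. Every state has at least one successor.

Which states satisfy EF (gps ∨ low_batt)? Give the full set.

{Hover, Arming, Return, Cruise, Ground, Land}

States satisfying gps ∨ low_batt: {Hover, Cruise, Ground, Land}.
States satisfying EF (gps ∨ low_batt): {Hover, Arming, Return, Cruise, Ground, Land}.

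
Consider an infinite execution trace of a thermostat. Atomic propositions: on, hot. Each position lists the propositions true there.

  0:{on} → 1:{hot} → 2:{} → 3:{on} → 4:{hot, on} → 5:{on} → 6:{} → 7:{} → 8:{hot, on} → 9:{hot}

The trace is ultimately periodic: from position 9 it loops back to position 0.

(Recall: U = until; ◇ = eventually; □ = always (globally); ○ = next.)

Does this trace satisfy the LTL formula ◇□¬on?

□¬on is false at every position 0..9, so it never becomes true and ◇□¬on fails.

Violated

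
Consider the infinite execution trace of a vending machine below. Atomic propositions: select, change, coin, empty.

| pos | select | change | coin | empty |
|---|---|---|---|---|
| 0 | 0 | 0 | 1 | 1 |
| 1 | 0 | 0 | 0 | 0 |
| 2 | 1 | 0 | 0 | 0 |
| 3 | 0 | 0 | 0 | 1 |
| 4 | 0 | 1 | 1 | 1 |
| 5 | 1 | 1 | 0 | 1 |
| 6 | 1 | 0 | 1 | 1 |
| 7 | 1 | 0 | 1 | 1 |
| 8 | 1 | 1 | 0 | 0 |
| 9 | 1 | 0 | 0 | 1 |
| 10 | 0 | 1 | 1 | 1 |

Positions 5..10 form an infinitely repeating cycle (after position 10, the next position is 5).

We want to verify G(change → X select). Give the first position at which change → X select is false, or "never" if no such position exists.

change → X select holds at every position 0..10, and those are all the positions the trace ever visits, so the invariant G(change → X select) is never violated.

never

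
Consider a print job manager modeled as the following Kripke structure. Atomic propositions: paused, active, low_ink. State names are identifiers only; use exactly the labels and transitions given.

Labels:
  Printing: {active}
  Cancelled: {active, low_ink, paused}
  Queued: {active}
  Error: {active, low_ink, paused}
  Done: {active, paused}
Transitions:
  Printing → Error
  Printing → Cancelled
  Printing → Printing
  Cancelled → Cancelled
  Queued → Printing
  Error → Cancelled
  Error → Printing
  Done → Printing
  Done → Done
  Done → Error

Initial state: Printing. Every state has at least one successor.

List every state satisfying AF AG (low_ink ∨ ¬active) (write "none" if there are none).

{Cancelled}

States satisfying AG (low_ink ∨ ¬active): {Cancelled}.
States satisfying AF AG (low_ink ∨ ¬active): {Cancelled}.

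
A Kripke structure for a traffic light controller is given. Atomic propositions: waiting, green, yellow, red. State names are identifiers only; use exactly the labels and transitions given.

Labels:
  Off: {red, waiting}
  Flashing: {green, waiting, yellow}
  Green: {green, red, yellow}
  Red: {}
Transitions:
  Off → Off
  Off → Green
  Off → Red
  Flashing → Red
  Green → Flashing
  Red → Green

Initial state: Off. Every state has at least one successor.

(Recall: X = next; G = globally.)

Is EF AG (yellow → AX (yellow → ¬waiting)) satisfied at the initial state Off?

States satisfying AG (yellow → AX (yellow → ¬waiting)): ∅.
States satisfying EF AG (yellow → AX (yellow → ¬waiting)): ∅.
No suitable path/successor from Off witnesses the formula.
Off ∉ Sat(EF AG (yellow → AX (yellow → ¬waiting))).

No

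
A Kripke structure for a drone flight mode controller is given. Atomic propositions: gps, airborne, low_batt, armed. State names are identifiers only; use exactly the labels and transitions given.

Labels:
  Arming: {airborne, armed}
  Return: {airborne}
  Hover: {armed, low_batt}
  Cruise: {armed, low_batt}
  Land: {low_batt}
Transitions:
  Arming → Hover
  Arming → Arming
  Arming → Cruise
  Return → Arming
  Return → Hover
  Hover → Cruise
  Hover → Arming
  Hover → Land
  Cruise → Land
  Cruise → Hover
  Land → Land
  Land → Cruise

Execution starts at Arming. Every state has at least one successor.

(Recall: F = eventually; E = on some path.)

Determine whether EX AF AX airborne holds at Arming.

States satisfying AF AX airborne: ∅.
States satisfying EX AF AX airborne: ∅.
No suitable path/successor from Arming witnesses the formula.
Arming ∉ Sat(EX AF AX airborne).

Violated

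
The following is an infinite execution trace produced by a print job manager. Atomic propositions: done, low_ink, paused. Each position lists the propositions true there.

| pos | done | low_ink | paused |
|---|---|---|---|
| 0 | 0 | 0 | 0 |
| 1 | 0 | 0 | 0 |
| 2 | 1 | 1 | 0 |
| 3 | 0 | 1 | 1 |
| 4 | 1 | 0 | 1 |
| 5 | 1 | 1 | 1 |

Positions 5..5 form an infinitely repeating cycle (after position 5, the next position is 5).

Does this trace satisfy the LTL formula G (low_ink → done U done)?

Does not hold

low_ink → done U done must hold at every position from 0 onward. It fails at position 3, so G (low_ink → done U done) is false.
Positions where low_ink holds: 2, 3, 5.
Check done U done at each: 2→ok, 3→fails, 5→ok.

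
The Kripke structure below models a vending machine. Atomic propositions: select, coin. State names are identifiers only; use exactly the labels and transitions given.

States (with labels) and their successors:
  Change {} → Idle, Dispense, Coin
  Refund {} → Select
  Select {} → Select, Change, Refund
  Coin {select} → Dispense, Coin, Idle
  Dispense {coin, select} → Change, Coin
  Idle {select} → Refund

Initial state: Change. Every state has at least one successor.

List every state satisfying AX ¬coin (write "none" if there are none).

{Refund, Select, Dispense, Idle}

States satisfying ¬coin: {Change, Refund, Select, Coin, Idle}.
States satisfying AX ¬coin: {Refund, Select, Dispense, Idle}.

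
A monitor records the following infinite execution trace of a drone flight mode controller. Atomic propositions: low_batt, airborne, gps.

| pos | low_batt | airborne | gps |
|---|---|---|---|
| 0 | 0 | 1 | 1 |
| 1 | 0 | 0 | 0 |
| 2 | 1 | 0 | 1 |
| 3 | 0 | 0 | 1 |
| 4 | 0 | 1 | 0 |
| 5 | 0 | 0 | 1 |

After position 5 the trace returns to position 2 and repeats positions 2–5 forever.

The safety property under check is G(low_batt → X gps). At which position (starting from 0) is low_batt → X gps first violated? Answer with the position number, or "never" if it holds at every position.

never

low_batt → X gps holds at every position 0..5, and those are all the positions the trace ever visits, so the invariant G(low_batt → X gps) is never violated.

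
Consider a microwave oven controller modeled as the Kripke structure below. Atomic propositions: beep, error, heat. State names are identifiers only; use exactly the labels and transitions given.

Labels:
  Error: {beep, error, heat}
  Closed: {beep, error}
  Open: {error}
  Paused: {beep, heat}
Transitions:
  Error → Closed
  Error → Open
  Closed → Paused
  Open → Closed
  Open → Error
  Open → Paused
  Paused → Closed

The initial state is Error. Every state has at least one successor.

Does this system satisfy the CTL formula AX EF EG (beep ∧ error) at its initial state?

States satisfying EF EG (beep ∧ error): ∅.
States satisfying AX EF EG (beep ∧ error): ∅.
Error ∉ Sat(AX EF EG (beep ∧ error)).

Does not hold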